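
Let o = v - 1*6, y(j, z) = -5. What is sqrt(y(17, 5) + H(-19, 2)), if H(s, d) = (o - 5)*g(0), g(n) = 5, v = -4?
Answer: 4*I*sqrt(5) ≈ 8.9443*I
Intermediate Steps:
o = -10 (o = -4 - 1*6 = -4 - 6 = -10)
H(s, d) = -75 (H(s, d) = (-10 - 5)*5 = -15*5 = -75)
sqrt(y(17, 5) + H(-19, 2)) = sqrt(-5 - 75) = sqrt(-80) = 4*I*sqrt(5)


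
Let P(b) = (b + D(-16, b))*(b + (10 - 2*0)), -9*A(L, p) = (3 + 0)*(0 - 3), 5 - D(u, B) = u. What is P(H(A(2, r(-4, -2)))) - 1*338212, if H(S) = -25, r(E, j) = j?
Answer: -338152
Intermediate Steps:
D(u, B) = 5 - u
A(L, p) = 1 (A(L, p) = -(3 + 0)*(0 - 3)/9 = -(-3)/3 = -⅑*(-9) = 1)
P(b) = (10 + b)*(21 + b) (P(b) = (b + (5 - 1*(-16)))*(b + (10 - 2*0)) = (b + (5 + 16))*(b + (10 + 0)) = (b + 21)*(b + 10) = (21 + b)*(10 + b) = (10 + b)*(21 + b))
P(H(A(2, r(-4, -2)))) - 1*338212 = (210 + (-25)² + 31*(-25)) - 1*338212 = (210 + 625 - 775) - 338212 = 60 - 338212 = -338152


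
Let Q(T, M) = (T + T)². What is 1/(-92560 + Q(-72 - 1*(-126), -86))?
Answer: -1/80896 ≈ -1.2362e-5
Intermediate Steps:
Q(T, M) = 4*T² (Q(T, M) = (2*T)² = 4*T²)
1/(-92560 + Q(-72 - 1*(-126), -86)) = 1/(-92560 + 4*(-72 - 1*(-126))²) = 1/(-92560 + 4*(-72 + 126)²) = 1/(-92560 + 4*54²) = 1/(-92560 + 4*2916) = 1/(-92560 + 11664) = 1/(-80896) = -1/80896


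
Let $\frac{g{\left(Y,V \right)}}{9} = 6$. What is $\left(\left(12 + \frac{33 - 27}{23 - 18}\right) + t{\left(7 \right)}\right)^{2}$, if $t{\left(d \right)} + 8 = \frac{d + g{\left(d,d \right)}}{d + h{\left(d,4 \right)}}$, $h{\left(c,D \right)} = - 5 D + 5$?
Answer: $\frac{9409}{1600} \approx 5.8806$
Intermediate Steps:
$h{\left(c,D \right)} = 5 - 5 D$
$g{\left(Y,V \right)} = 54$ ($g{\left(Y,V \right)} = 9 \cdot 6 = 54$)
$t{\left(d \right)} = -8 + \frac{54 + d}{-15 + d}$ ($t{\left(d \right)} = -8 + \frac{d + 54}{d + \left(5 - 20\right)} = -8 + \frac{54 + d}{d + \left(5 - 20\right)} = -8 + \frac{54 + d}{d - 15} = -8 + \frac{54 + d}{-15 + d}$)
$\left(\left(12 + \frac{33 - 27}{23 - 18}\right) + t{\left(7 \right)}\right)^{2} = \left(\left(12 + \frac{33 - 27}{23 - 18}\right) + \frac{174 - 49}{-15 + 7}\right)^{2} = \left(\left(12 + \frac{6}{5}\right) + \frac{174 - 49}{-8}\right)^{2} = \left(\left(12 + 6 \cdot \frac{1}{5}\right) - \frac{125}{8}\right)^{2} = \left(\left(12 + \frac{6}{5}\right) - \frac{125}{8}\right)^{2} = \left(\frac{66}{5} - \frac{125}{8}\right)^{2} = \left(- \frac{97}{40}\right)^{2} = \frac{9409}{1600}$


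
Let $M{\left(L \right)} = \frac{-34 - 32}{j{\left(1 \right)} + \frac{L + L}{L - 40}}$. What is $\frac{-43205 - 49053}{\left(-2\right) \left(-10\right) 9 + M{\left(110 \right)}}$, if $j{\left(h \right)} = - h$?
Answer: $- \frac{230645}{373} \approx -618.35$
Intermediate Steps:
$M{\left(L \right)} = - \frac{66}{-1 + \frac{2 L}{-40 + L}}$ ($M{\left(L \right)} = \frac{-34 - 32}{\left(-1\right) 1 + \frac{L + L}{L - 40}} = - \frac{66}{-1 + \frac{2 L}{-40 + L}}$)
$\frac{-43205 - 49053}{\left(-2\right) \left(-10\right) 9 + M{\left(110 \right)}} = \frac{-43205 - 49053}{\left(-2\right) \left(-10\right) 9 + \frac{66 \left(40 - 110\right)}{40 + 110}} = - \frac{92258}{20 \cdot 9 + \frac{66 \left(40 - 110\right)}{150}} = - \frac{92258}{180 + 66 \cdot \frac{1}{150} \left(-70\right)} = - \frac{92258}{180 - \frac{154}{5}} = - \frac{92258}{\frac{746}{5}} = \left(-92258\right) \frac{5}{746} = - \frac{230645}{373}$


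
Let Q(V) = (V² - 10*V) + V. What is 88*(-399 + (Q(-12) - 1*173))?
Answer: -28160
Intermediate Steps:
Q(V) = V² - 9*V
88*(-399 + (Q(-12) - 1*173)) = 88*(-399 + (-12*(-9 - 12) - 1*173)) = 88*(-399 + (-12*(-21) - 173)) = 88*(-399 + (252 - 173)) = 88*(-399 + 79) = 88*(-320) = -28160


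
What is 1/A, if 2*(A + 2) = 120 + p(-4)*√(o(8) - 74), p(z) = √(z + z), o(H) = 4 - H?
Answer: 29/1604 + √39/1604 ≈ 0.021973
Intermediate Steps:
p(z) = √2*√z (p(z) = √(2*z) = √2*√z)
A = 58 - 2*√39 (A = -2 + (120 + (√2*√(-4))*√((4 - 1*8) - 74))/2 = -2 + (120 + (√2*(2*I))*√((4 - 8) - 74))/2 = -2 + (120 + (2*I*√2)*√(-4 - 74))/2 = -2 + (120 + (2*I*√2)*√(-78))/2 = -2 + (120 + (2*I*√2)*(I*√78))/2 = -2 + (120 - 4*√39)/2 = -2 + (60 - 2*√39) = 58 - 2*√39 ≈ 45.510)
1/A = 1/(58 - 2*√39)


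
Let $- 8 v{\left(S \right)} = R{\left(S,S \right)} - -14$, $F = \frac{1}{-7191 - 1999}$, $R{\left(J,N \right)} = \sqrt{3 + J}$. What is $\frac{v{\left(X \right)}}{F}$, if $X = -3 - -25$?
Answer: $\frac{87305}{4} \approx 21826.0$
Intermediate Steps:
$F = - \frac{1}{9190}$ ($F = \frac{1}{-9190} = - \frac{1}{9190} \approx -0.00010881$)
$X = 22$ ($X = -3 + 25 = 22$)
$v{\left(S \right)} = - \frac{7}{4} - \frac{\sqrt{3 + S}}{8}$ ($v{\left(S \right)} = - \frac{\sqrt{3 + S} - -14}{8} = - \frac{\sqrt{3 + S} + 14}{8} = - \frac{14 + \sqrt{3 + S}}{8} = - \frac{7}{4} - \frac{\sqrt{3 + S}}{8}$)
$\frac{v{\left(X \right)}}{F} = \frac{- \frac{7}{4} - \frac{\sqrt{3 + 22}}{8}}{- \frac{1}{9190}} = \left(- \frac{7}{4} - \frac{\sqrt{25}}{8}\right) \left(-9190\right) = \left(- \frac{7}{4} - \frac{5}{8}\right) \left(-9190\right) = \left(- \frac{19}{8}\right) \left(-9190\right) = \frac{87305}{4}$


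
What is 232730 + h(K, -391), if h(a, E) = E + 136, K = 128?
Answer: 232475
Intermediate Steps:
h(a, E) = 136 + E
232730 + h(K, -391) = 232730 + (136 - 391) = 232730 - 255 = 232475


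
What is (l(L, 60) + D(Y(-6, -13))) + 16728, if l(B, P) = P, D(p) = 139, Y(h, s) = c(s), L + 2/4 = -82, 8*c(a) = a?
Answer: 16927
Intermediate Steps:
c(a) = a/8
L = -165/2 (L = -½ - 82 = -165/2 ≈ -82.500)
Y(h, s) = s/8
(l(L, 60) + D(Y(-6, -13))) + 16728 = (60 + 139) + 16728 = 199 + 16728 = 16927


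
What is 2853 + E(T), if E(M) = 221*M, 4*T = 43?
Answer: 20915/4 ≈ 5228.8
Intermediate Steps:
T = 43/4 (T = (¼)*43 = 43/4 ≈ 10.750)
2853 + E(T) = 2853 + 221*(43/4) = 2853 + 9503/4 = 20915/4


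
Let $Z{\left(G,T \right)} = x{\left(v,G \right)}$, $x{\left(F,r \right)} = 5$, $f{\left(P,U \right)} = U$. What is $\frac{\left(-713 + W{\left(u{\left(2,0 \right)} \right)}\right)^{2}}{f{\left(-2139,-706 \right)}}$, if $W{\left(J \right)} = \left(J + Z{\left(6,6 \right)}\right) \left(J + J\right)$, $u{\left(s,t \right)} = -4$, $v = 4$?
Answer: $- \frac{519841}{706} \approx -736.32$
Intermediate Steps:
$Z{\left(G,T \right)} = 5$
$W{\left(J \right)} = 2 J \left(5 + J\right)$ ($W{\left(J \right)} = \left(J + 5\right) \left(J + J\right) = \left(5 + J\right) 2 J = 2 J \left(5 + J\right)$)
$\frac{\left(-713 + W{\left(u{\left(2,0 \right)} \right)}\right)^{2}}{f{\left(-2139,-706 \right)}} = \frac{\left(-713 + 2 \left(-4\right) \left(5 - 4\right)\right)^{2}}{-706} = \left(-713 + 2 \left(-4\right) 1\right)^{2} \left(- \frac{1}{706}\right) = \left(-713 - 8\right)^{2} \left(- \frac{1}{706}\right) = \left(-721\right)^{2} \left(- \frac{1}{706}\right) = 519841 \left(- \frac{1}{706}\right) = - \frac{519841}{706}$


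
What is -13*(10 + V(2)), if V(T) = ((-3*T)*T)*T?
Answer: 182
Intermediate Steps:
V(T) = -3*T³ (V(T) = (-3*T²)*T = -3*T³)
-13*(10 + V(2)) = -13*(10 - 3*2³) = -13*(10 - 3*8) = -13*(10 - 24) = -13*(-14) = 182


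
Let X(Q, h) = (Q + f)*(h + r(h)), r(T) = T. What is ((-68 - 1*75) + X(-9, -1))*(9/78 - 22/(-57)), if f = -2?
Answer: -89903/1482 ≈ -60.663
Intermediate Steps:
X(Q, h) = 2*h*(-2 + Q) (X(Q, h) = (Q - 2)*(h + h) = (-2 + Q)*(2*h) = 2*h*(-2 + Q))
((-68 - 1*75) + X(-9, -1))*(9/78 - 22/(-57)) = ((-68 - 1*75) + 2*(-1)*(-2 - 9))*(9/78 - 22/(-57)) = ((-68 - 75) + 2*(-1)*(-11))*(9*(1/78) - 22*(-1/57)) = (-143 + 22)*(3/26 + 22/57) = -121*743/1482 = -89903/1482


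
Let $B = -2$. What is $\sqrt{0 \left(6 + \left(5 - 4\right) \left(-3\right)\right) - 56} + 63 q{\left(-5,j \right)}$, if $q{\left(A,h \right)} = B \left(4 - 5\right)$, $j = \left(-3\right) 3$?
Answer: $126 + 2 i \sqrt{14} \approx 126.0 + 7.4833 i$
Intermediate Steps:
$j = -9$
$q{\left(A,h \right)} = 2$ ($q{\left(A,h \right)} = - 2 \left(4 - 5\right) = \left(-2\right) \left(-1\right) = 2$)
$\sqrt{0 \left(6 + \left(5 - 4\right) \left(-3\right)\right) - 56} + 63 q{\left(-5,j \right)} = \sqrt{0 \left(6 + \left(5 - 4\right) \left(-3\right)\right) - 56} + 63 \cdot 2 = \sqrt{0 \left(6 + 1 \left(-3\right)\right) - 56} + 126 = \sqrt{0 \left(6 - 3\right) - 56} + 126 = \sqrt{0 \cdot 3 - 56} + 126 = \sqrt{0 - 56} + 126 = \sqrt{-56} + 126 = 2 i \sqrt{14} + 126 = 126 + 2 i \sqrt{14}$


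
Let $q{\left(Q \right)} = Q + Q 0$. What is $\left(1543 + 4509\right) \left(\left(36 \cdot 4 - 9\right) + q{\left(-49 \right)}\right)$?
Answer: $520472$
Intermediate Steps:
$q{\left(Q \right)} = Q$ ($q{\left(Q \right)} = Q + 0 = Q$)
$\left(1543 + 4509\right) \left(\left(36 \cdot 4 - 9\right) + q{\left(-49 \right)}\right) = \left(1543 + 4509\right) \left(\left(36 \cdot 4 - 9\right) - 49\right) = 6052 \left(\left(144 - 9\right) - 49\right) = 6052 \left(135 - 49\right) = 6052 \cdot 86 = 520472$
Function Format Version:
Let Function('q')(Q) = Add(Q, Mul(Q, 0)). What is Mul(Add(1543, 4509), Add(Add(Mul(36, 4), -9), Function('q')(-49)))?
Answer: 520472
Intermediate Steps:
Function('q')(Q) = Q (Function('q')(Q) = Add(Q, 0) = Q)
Mul(Add(1543, 4509), Add(Add(Mul(36, 4), -9), Function('q')(-49))) = Mul(Add(1543, 4509), Add(Add(Mul(36, 4), -9), -49)) = Mul(6052, Add(Add(144, -9), -49)) = Mul(6052, Add(135, -49)) = Mul(6052, 86) = 520472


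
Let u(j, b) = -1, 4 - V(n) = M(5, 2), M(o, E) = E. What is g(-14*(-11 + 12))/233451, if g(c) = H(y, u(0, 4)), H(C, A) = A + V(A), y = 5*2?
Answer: 1/233451 ≈ 4.2836e-6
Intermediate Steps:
V(n) = 2 (V(n) = 4 - 1*2 = 4 - 2 = 2)
y = 10
H(C, A) = 2 + A (H(C, A) = A + 2 = 2 + A)
g(c) = 1 (g(c) = 2 - 1 = 1)
g(-14*(-11 + 12))/233451 = 1/233451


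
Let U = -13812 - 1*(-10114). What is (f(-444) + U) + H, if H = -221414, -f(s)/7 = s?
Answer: -222004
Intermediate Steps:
U = -3698 (U = -13812 + 10114 = -3698)
f(s) = -7*s
(f(-444) + U) + H = (-7*(-444) - 3698) - 221414 = (3108 - 3698) - 221414 = -590 - 221414 = -222004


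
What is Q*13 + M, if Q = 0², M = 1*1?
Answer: 1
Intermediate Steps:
M = 1
Q = 0
Q*13 + M = 0*13 + 1 = 0 + 1 = 1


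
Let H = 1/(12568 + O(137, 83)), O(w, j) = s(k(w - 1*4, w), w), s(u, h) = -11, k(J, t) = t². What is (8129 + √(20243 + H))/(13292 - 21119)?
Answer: -8129/7827 - 2*√797970201766/98283639 ≈ -1.0568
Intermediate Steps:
O(w, j) = -11
H = 1/12557 (H = 1/(12568 - 11) = 1/12557 ≈ 7.9637e-5)
(8129 + √(20243 + H))/(13292 - 21119) = (8129 + √(20243 + 1/12557))/(13292 - 21119) = (8129 + √(254191352/12557))/(-7827) = (8129 + 2*√797970201766/12557)*(-1/7827) = -8129/7827 - 2*√797970201766/98283639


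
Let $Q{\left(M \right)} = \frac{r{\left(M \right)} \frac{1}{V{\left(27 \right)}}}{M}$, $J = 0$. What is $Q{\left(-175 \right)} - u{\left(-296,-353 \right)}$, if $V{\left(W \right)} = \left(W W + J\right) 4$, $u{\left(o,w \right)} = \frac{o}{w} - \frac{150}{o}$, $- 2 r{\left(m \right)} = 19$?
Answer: $- \frac{17932459291}{13330056600} \approx -1.3453$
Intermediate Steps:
$r{\left(m \right)} = - \frac{19}{2}$ ($r{\left(m \right)} = \left(- \frac{1}{2}\right) 19 = - \frac{19}{2}$)
$u{\left(o,w \right)} = - \frac{150}{o} + \frac{o}{w}$
$V{\left(W \right)} = 4 W^{2}$ ($V{\left(W \right)} = \left(W W + 0\right) 4 = \left(W^{2} + 0\right) 4 = W^{2} \cdot 4 = 4 W^{2}$)
$Q{\left(M \right)} = - \frac{19}{5832 M}$ ($Q{\left(M \right)} = \frac{\left(- \frac{19}{2}\right) \frac{1}{4 \cdot 27^{2}}}{M} = \frac{\left(- \frac{19}{2}\right) \frac{1}{4 \cdot 729}}{M} = \frac{\left(- \frac{19}{2}\right) \frac{1}{2916}}{M} = - \frac{19}{5832 M}$)
$Q{\left(-175 \right)} - u{\left(-296,-353 \right)} = - \frac{19}{5832 \left(-175\right)} - \left(- \frac{150}{-296} - \frac{296}{-353}\right) = \left(- \frac{19}{5832}\right) \left(- \frac{1}{175}\right) - \left(\left(-150\right) \left(- \frac{1}{296}\right) - - \frac{296}{353}\right) = \frac{19}{1020600} - \left(\frac{75}{148} + \frac{296}{353}\right) = \frac{19}{1020600} - \frac{70283}{52244} = - \frac{17932459291}{13330056600}$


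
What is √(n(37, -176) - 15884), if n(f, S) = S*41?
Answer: 10*I*√231 ≈ 151.99*I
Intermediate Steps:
n(f, S) = 41*S
√(n(37, -176) - 15884) = √(41*(-176) - 15884) = √(-7216 - 15884) = √(-23100) = 10*I*√231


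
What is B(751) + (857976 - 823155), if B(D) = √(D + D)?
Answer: 34821 + √1502 ≈ 34860.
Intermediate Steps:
B(D) = √2*√D (B(D) = √(2*D) = √2*√D)
B(751) + (857976 - 823155) = √2*√751 + (857976 - 823155) = √1502 + 34821 = 34821 + √1502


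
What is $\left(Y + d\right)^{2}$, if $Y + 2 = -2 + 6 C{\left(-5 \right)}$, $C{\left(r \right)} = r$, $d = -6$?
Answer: $1600$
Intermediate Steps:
$Y = -34$ ($Y = -2 + \left(-2 + 6 \left(-5\right)\right) = -2 - 32 = -34$)
$\left(Y + d\right)^{2} = \left(-34 - 6\right)^{2} = \left(-40\right)^{2} = 1600$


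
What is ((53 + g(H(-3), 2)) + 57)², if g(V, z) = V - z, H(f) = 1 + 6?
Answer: 13225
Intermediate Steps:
H(f) = 7
((53 + g(H(-3), 2)) + 57)² = ((53 + (7 - 1*2)) + 57)² = ((53 + (7 - 2)) + 57)² = ((53 + 5) + 57)² = (58 + 57)² = 115² = 13225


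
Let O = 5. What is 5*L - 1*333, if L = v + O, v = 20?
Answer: -208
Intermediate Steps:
L = 25 (L = 20 + 5 = 25)
5*L - 1*333 = 5*25 - 1*333 = 125 - 333 = -208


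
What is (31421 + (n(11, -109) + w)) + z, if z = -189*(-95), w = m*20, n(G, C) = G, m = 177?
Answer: 52927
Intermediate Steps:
w = 3540 (w = 177*20 = 3540)
z = 17955
(31421 + (n(11, -109) + w)) + z = (31421 + (11 + 3540)) + 17955 = (31421 + 3551) + 17955 = 34972 + 17955 = 52927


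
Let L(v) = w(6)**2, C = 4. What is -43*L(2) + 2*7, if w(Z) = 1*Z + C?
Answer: -4286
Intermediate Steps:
w(Z) = 4 + Z (w(Z) = 1*Z + 4 = Z + 4 = 4 + Z)
L(v) = 100 (L(v) = (4 + 6)**2 = 10**2 = 100)
-43*L(2) + 2*7 = -43*100 + 2*7 = -4300 + 14 = -4286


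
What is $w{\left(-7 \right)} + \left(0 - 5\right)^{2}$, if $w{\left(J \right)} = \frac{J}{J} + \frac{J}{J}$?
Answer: $27$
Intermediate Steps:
$w{\left(J \right)} = 2$ ($w{\left(J \right)} = 1 + 1 = 2$)
$w{\left(-7 \right)} + \left(0 - 5\right)^{2} = 2 + \left(0 - 5\right)^{2} = 2 + \left(-5\right)^{2} = 2 + 25 = 27$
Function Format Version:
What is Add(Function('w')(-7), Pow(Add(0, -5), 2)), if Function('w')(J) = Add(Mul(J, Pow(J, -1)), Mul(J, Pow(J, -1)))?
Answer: 27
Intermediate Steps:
Function('w')(J) = 2 (Function('w')(J) = Add(1, 1) = 2)
Add(Function('w')(-7), Pow(Add(0, -5), 2)) = Add(2, Pow(Add(0, -5), 2)) = Add(2, Pow(-5, 2)) = Add(2, 25) = 27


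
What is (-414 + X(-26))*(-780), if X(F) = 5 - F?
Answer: 298740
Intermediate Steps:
(-414 + X(-26))*(-780) = (-414 + (5 - 1*(-26)))*(-780) = (-414 + (5 + 26))*(-780) = (-414 + 31)*(-780) = -383*(-780) = 298740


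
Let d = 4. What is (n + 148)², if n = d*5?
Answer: 28224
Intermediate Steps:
n = 20 (n = 4*5 = 20)
(n + 148)² = (20 + 148)² = 168² = 28224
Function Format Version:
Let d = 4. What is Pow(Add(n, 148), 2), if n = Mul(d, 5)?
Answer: 28224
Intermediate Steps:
n = 20 (n = Mul(4, 5) = 20)
Pow(Add(n, 148), 2) = Pow(Add(20, 148), 2) = Pow(168, 2) = 28224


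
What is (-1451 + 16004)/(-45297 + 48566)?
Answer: 2079/467 ≈ 4.4518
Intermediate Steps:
(-1451 + 16004)/(-45297 + 48566) = 14553/3269 = 14553*(1/3269) = 2079/467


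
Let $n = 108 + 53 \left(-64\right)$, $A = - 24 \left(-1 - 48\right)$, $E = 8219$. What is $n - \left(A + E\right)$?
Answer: $-12679$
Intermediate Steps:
$A = 1176$ ($A = \left(-24\right) \left(-49\right) = 1176$)
$n = -3284$ ($n = 108 - 3392 = -3284$)
$n - \left(A + E\right) = -3284 - \left(1176 + 8219\right) = -3284 - 9395 = -12679$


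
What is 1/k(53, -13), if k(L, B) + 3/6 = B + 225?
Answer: 2/423 ≈ 0.0047281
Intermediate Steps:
k(L, B) = 449/2 + B (k(L, B) = -1/2 + (B + 225) = -1/2 + (225 + B) = 449/2 + B)
1/k(53, -13) = 1/(449/2 - 13) = 1/(423/2) = 2/423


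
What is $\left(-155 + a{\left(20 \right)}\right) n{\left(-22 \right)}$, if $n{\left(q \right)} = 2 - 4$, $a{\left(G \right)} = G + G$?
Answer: $230$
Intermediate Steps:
$a{\left(G \right)} = 2 G$
$n{\left(q \right)} = -2$
$\left(-155 + a{\left(20 \right)}\right) n{\left(-22 \right)} = \left(-155 + 2 \cdot 20\right) \left(-2\right) = \left(-155 + 40\right) \left(-2\right) = \left(-115\right) \left(-2\right) = 230$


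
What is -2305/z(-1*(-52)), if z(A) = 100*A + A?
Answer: -2305/5252 ≈ -0.43888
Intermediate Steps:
z(A) = 101*A
-2305/z(-1*(-52)) = -2305/(101*(-1*(-52))) = -2305/(101*52) = -2305/5252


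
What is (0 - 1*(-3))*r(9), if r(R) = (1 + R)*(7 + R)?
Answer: 480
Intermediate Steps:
(0 - 1*(-3))*r(9) = (0 - 1*(-3))*(7 + 9² + 8*9) = (0 + 3)*(7 + 81 + 72) = 3*160 = 480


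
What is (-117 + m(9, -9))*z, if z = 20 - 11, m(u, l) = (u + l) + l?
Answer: -1134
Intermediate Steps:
m(u, l) = u + 2*l (m(u, l) = (l + u) + l = u + 2*l)
z = 9
(-117 + m(9, -9))*z = (-117 + (9 + 2*(-9)))*9 = (-117 + (9 - 18))*9 = (-117 - 9)*9 = -126*9 = -1134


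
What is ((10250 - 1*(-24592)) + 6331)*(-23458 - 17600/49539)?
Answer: -47847285840926/49539 ≈ -9.6585e+8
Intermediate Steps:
((10250 - 1*(-24592)) + 6331)*(-23458 - 17600/49539) = ((10250 + 24592) + 6331)*(-23458 - 17600*1/49539) = (34842 + 6331)*(-23458 - 17600/49539) = 41173*(-1162103462/49539) = -47847285840926/49539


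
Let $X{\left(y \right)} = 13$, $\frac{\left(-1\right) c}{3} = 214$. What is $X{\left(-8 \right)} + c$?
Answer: $-629$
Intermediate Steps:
$c = -642$ ($c = \left(-3\right) 214 = -642$)
$X{\left(-8 \right)} + c = 13 - 642 = -629$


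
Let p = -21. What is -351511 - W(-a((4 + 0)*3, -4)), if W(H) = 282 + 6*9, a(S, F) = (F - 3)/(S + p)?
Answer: -351847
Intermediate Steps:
a(S, F) = (-3 + F)/(-21 + S) (a(S, F) = (F - 3)/(S - 21) = (-3 + F)/(-21 + S))
W(H) = 336 (W(H) = 282 + 54 = 336)
-351511 - W(-a((4 + 0)*3, -4)) = -351511 - 1*336 = -351511 - 336 = -351847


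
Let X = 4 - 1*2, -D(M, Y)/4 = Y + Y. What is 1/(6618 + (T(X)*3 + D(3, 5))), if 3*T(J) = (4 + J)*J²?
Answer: 1/6602 ≈ 0.00015147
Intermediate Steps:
D(M, Y) = -8*Y (D(M, Y) = -4*(Y + Y) = -8*Y)
X = 2 (X = 4 - 2 = 2)
T(J) = J²*(4 + J)/3 (T(J) = ((4 + J)*J²)/3 = (J²*(4 + J))/3 = J²*(4 + J)/3)
1/(6618 + (T(X)*3 + D(3, 5))) = 1/(6618 + (((⅓)*2²*(4 + 2))*3 - 8*5)) = 1/(6618 + (((⅓)*4*6)*3 - 40)) = 1/(6618 + (8*3 - 40)) = 1/(6618 + (24 - 40)) = 1/(6618 - 16) = 1/6602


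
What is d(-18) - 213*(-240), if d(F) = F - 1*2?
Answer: 51100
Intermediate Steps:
d(F) = -2 + F (d(F) = F - 2 = -2 + F)
d(-18) - 213*(-240) = (-2 - 18) - 213*(-240) = -20 + 51120 = 51100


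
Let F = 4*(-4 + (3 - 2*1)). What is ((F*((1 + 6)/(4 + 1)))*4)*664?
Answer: -223104/5 ≈ -44621.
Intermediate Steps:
F = -12 (F = 4*(-4 + (3 - 2)) = 4*(-4 + 1) = 4*(-3) = -12)
((F*((1 + 6)/(4 + 1)))*4)*664 = (-12*(1 + 6)/(4 + 1)*4)*664 = (-84/5*4)*664 = (-12*7/5*4)*664 = -84/5*4*664 = -336/5*664 = -223104/5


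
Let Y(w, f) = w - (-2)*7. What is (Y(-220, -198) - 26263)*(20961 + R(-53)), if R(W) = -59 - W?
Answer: -554657895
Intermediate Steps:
Y(w, f) = 14 + w (Y(w, f) = w - 1*(-14) = w + 14 = 14 + w)
(Y(-220, -198) - 26263)*(20961 + R(-53)) = ((14 - 220) - 26263)*(20961 + (-59 - 1*(-53))) = (-206 - 26263)*(20961 + (-59 + 53)) = -26469*(20961 - 6) = -26469*20955 = -554657895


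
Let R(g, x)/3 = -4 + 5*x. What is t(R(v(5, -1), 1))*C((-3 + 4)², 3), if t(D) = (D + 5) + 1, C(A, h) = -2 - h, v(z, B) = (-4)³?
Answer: -45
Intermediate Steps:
v(z, B) = -64
R(g, x) = -12 + 15*x (R(g, x) = 3*(-4 + 5*x) = -12 + 15*x)
t(D) = 6 + D (t(D) = (5 + D) + 1 = 6 + D)
t(R(v(5, -1), 1))*C((-3 + 4)², 3) = (6 + (-12 + 15*1))*(-2 - 1*3) = (6 + (-12 + 15))*(-2 - 3) = (6 + 3)*(-5) = 9*(-5) = -45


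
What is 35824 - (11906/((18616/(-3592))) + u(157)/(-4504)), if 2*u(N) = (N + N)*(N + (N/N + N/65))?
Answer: 1998002639821/52404040 ≈ 38127.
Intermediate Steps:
u(N) = N*(1 + 66*N/65) (u(N) = ((N + N)*(N + (N/N + N/65)))/2 = ((2*N)*(N + (1 + N*(1/65))))/2 = ((2*N)*(N + (1 + N/65)))/2 = ((2*N)*(1 + 66*N/65))/2 = (2*N*(1 + 66*N/65))/2 = N*(1 + 66*N/65))
35824 - (11906/((18616/(-3592))) + u(157)/(-4504)) = 35824 - (11906/((18616/(-3592))) + ((1/65)*157*(65 + 66*157))/(-4504)) = 35824 - (11906/((18616*(-1/3592))) + ((1/65)*157*(65 + 10362))*(-1/4504)) = 35824 - (11906/(-2327/449) + ((1/65)*157*10427)*(-1/4504)) = 35824 - (11906*(-449/2327) + (1637039/65)*(-1/4504)) = 35824 - (-5345794/2327 - 1637039/292760) = 35824 - 1*(-120680310861/52404040) = 35824 + 120680310861/52404040 = 1998002639821/52404040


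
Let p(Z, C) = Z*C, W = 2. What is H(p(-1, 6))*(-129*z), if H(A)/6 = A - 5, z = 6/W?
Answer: 25542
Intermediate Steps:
z = 3 (z = 6/2 = 6*(½) = 3)
p(Z, C) = C*Z
H(A) = -30 + 6*A (H(A) = 6*(A - 5) = 6*(-5 + A) = -30 + 6*A)
H(p(-1, 6))*(-129*z) = (-30 + 6*(6*(-1)))*(-129*3) = (-30 + 6*(-6))*(-387) = (-30 - 36)*(-387) = -66*(-387) = 25542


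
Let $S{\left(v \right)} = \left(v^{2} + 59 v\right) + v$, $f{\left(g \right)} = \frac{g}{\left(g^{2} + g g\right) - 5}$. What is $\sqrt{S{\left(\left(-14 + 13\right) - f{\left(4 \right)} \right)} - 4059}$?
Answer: $\frac{i \sqrt{3008270}}{27} \approx 64.238 i$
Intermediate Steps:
$f{\left(g \right)} = \frac{g}{-5 + 2 g^{2}}$ ($f{\left(g \right)} = \frac{g}{\left(g^{2} + g^{2}\right) - 5} = \frac{g}{2 g^{2} - 5} = \frac{g}{-5 + 2 g^{2}}$)
$S{\left(v \right)} = v^{2} + 60 v$
$\sqrt{S{\left(\left(-14 + 13\right) - f{\left(4 \right)} \right)} - 4059} = \sqrt{\left(\left(-14 + 13\right) - \frac{4}{-5 + 2 \cdot 4^{2}}\right) \left(60 - \left(1 + \frac{4}{-5 + 2 \cdot 4^{2}}\right)\right) - 4059} = \sqrt{\left(-1 - \frac{4}{-5 + 2 \cdot 16}\right) \left(60 - \left(1 + \frac{4}{-5 + 2 \cdot 16}\right)\right) - 4059} = \sqrt{\left(-1 - \frac{4}{-5 + 32}\right) \left(60 - \left(1 + \frac{4}{-5 + 32}\right)\right) - 4059} = \sqrt{\left(-1 - \frac{4}{27}\right) \left(60 - \left(1 + \frac{4}{27}\right)\right) - 4059} = \sqrt{\left(-1 - 4 \cdot \frac{1}{27}\right) \left(60 - \left(1 + 4 \cdot \frac{1}{27}\right)\right) - 4059} = \sqrt{\left(-1 - \frac{4}{27}\right) \left(60 - \frac{31}{27}\right) - 4059} = \sqrt{- \frac{31 \left(60 - \frac{31}{27}\right)}{27} - 4059} = \sqrt{\left(- \frac{31}{27}\right) \frac{1589}{27} - 4059} = \sqrt{- \frac{49259}{729} - 4059} = \sqrt{- \frac{3008270}{729}} = \frac{i \sqrt{3008270}}{27}$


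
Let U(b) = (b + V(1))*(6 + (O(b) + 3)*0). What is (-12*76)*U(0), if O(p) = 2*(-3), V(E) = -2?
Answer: 10944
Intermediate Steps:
O(p) = -6
U(b) = -12 + 6*b (U(b) = (b - 2)*(6 + (-6 + 3)*0) = (-2 + b)*(6 - 3*0) = (-2 + b)*(6 + 0) = (-2 + b)*6 = -12 + 6*b)
(-12*76)*U(0) = (-12*76)*(-12 + 6*0) = -912*(-12 + 0) = -912*(-12) = 10944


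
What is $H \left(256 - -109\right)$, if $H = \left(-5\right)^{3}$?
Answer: $-45625$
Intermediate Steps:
$H = -125$
$H \left(256 - -109\right) = - 125 \left(256 - -109\right) = - 125 \left(256 + 109\right) = \left(-125\right) 365 = -45625$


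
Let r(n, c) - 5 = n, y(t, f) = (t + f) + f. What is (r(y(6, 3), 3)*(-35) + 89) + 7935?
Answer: 7429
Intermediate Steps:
y(t, f) = t + 2*f (y(t, f) = (f + t) + f = t + 2*f)
r(n, c) = 5 + n
(r(y(6, 3), 3)*(-35) + 89) + 7935 = ((5 + (6 + 2*3))*(-35) + 89) + 7935 = ((5 + (6 + 6))*(-35) + 89) + 7935 = ((5 + 12)*(-35) + 89) + 7935 = (17*(-35) + 89) + 7935 = (-595 + 89) + 7935 = -506 + 7935 = 7429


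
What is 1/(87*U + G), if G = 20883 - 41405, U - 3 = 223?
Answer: -1/860 ≈ -0.0011628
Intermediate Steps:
U = 226 (U = 3 + 223 = 226)
G = -20522
1/(87*U + G) = 1/(87*226 - 20522) = 1/(19662 - 20522) = 1/(-860) = -1/860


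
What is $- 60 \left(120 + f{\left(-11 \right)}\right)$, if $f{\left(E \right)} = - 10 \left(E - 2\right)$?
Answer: $-15000$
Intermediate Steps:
$f{\left(E \right)} = 20 - 10 E$ ($f{\left(E \right)} = - 10 \left(-2 + E\right) = 20 - 10 E$)
$- 60 \left(120 + f{\left(-11 \right)}\right) = - 60 \left(120 + \left(20 - -110\right)\right) = - 60 \left(120 + \left(20 + 110\right)\right) = - 60 \left(120 + 130\right) = \left(-60\right) 250 = -15000$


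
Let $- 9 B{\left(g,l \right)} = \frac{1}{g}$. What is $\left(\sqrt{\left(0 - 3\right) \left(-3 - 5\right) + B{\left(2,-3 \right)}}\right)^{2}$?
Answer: $\frac{431}{18} \approx 23.944$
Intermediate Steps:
$B{\left(g,l \right)} = - \frac{1}{9 g}$
$\left(\sqrt{\left(0 - 3\right) \left(-3 - 5\right) + B{\left(2,-3 \right)}}\right)^{2} = \left(\sqrt{\left(0 - 3\right) \left(-3 - 5\right) - \frac{1}{9 \cdot 2}}\right)^{2} = \left(\sqrt{- 3 \left(-3 - 5\right) - \frac{1}{18}}\right)^{2} = \left(\sqrt{\left(-3\right) \left(-8\right) - \frac{1}{18}}\right)^{2} = \left(\sqrt{24 - \frac{1}{18}}\right)^{2} = \left(\sqrt{\frac{431}{18}}\right)^{2} = \left(\frac{\sqrt{862}}{6}\right)^{2} = \frac{431}{18}$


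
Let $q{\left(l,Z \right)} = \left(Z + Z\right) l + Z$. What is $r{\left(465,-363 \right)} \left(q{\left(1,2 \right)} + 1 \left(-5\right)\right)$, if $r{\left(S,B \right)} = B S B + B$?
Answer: $61272222$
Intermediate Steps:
$q{\left(l,Z \right)} = Z + 2 Z l$ ($q{\left(l,Z \right)} = 2 Z l + Z = Z + 2 Z l$)
$r{\left(S,B \right)} = B + S B^{2}$ ($r{\left(S,B \right)} = S B^{2} + B = B + S B^{2}$)
$r{\left(465,-363 \right)} \left(q{\left(1,2 \right)} + 1 \left(-5\right)\right) = - 363 \left(1 - 168795\right) \left(2 \left(1 + 2 \cdot 1\right) + 1 \left(-5\right)\right) = - 363 \left(1 - 168795\right) \left(2 \left(1 + 2\right) - 5\right) = \left(-363\right) \left(-168794\right) \left(2 \cdot 3 - 5\right) = 61272222 \left(6 - 5\right) = 61272222 \cdot 1 = 61272222$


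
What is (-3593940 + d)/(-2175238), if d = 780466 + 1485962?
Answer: 663756/1087619 ≈ 0.61028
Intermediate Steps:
d = 2266428
(-3593940 + d)/(-2175238) = (-3593940 + 2266428)/(-2175238) = -1327512*(-1/2175238) = 663756/1087619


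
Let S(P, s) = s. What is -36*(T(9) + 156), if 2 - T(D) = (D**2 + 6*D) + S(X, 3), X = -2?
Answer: -720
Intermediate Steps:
T(D) = -1 - D**2 - 6*D (T(D) = 2 - ((D**2 + 6*D) + 3) = 2 - (3 + D**2 + 6*D) = 2 + (-3 - D**2 - 6*D) = -1 - D**2 - 6*D)
-36*(T(9) + 156) = -36*((-1 - 1*9**2 - 6*9) + 156) = -36*((-1 - 1*81 - 54) + 156) = -36*((-1 - 81 - 54) + 156) = -36*(-136 + 156) = -36*20 = -720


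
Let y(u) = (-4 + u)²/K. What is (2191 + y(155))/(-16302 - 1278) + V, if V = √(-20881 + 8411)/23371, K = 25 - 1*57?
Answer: -47311/562560 + I*√12470/23371 ≈ -0.0841 + 0.0047781*I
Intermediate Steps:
K = -32 (K = 25 - 57 = -32)
y(u) = -(-4 + u)²/32 (y(u) = (-4 + u)²/(-32) = (-4 + u)²*(-1/32) = -(-4 + u)²/32)
V = I*√12470/23371 (V = √(-12470)*(1/23371) = (I*√12470)*(1/23371) = I*√12470/23371 ≈ 0.0047781*I)
(2191 + y(155))/(-16302 - 1278) + V = (2191 - (-4 + 155)²/32)/(-16302 - 1278) + I*√12470/23371 = (2191 - 1/32*151²)/(-17580) + I*√12470/23371 = (2191 - 1/32*22801)*(-1/17580) + I*√12470/23371 = (2191 - 22801/32)*(-1/17580) + I*√12470/23371 = (47311/32)*(-1/17580) + I*√12470/23371 = -47311/562560 + I*√12470/23371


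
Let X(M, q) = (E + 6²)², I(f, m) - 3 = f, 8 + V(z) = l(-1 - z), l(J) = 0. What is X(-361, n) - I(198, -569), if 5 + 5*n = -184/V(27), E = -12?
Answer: 375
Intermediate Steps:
V(z) = -8 (V(z) = -8 + 0 = -8)
I(f, m) = 3 + f
n = 18/5 (n = -1 + (-184/(-8))/5 = -1 + (-184*(-⅛))/5 = -1 + (⅕)*23 = -1 + 23/5 = 18/5 ≈ 3.6000)
X(M, q) = 576 (X(M, q) = (-12 + 6²)² = (-12 + 36)² = 24² = 576)
X(-361, n) - I(198, -569) = 576 - (3 + 198) = 576 - 1*201 = 576 - 201 = 375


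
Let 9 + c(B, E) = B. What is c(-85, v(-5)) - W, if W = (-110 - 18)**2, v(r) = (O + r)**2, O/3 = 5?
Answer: -16478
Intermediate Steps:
O = 15 (O = 3*5 = 15)
v(r) = (15 + r)**2
c(B, E) = -9 + B
W = 16384 (W = (-128)**2 = 16384)
c(-85, v(-5)) - W = (-9 - 85) - 1*16384 = -94 - 16384 = -16478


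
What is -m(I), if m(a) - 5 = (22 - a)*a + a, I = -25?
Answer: 1195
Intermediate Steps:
m(a) = 5 + a + a*(22 - a) (m(a) = 5 + ((22 - a)*a + a) = 5 + (a*(22 - a) + a) = 5 + (a + a*(22 - a)) = 5 + a + a*(22 - a))
-m(I) = -(5 - 1*(-25)² + 23*(-25)) = -(5 - 1*625 - 575) = -(5 - 625 - 575) = -1*(-1195) = 1195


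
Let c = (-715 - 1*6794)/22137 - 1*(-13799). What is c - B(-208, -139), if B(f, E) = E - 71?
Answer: 103369908/7379 ≈ 14009.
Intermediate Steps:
B(f, E) = -71 + E
c = 101820318/7379 (c = (-715 - 6794)*(1/22137) + 13799 = -7509*1/22137 + 13799 = -2503/7379 + 13799 = 101820318/7379 ≈ 13799.)
c - B(-208, -139) = 101820318/7379 - (-71 - 139) = 101820318/7379 - 1*(-210) = 101820318/7379 + 210 = 103369908/7379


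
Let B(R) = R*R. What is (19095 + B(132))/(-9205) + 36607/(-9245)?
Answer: -19273874/2431435 ≈ -7.9270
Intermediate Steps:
B(R) = R²
(19095 + B(132))/(-9205) + 36607/(-9245) = (19095 + 132²)/(-9205) + 36607/(-9245) = (19095 + 17424)*(-1/9205) + 36607*(-1/9245) = 36519*(-1/9205) - 36607/9245 = -5217/1315 - 36607/9245 = -19273874/2431435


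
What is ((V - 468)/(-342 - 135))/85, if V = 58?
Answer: 82/8109 ≈ 0.010112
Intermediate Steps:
((V - 468)/(-342 - 135))/85 = ((58 - 468)/(-342 - 135))/85 = -410/(-477)*(1/85) = -410*(-1/477)*(1/85) = (410/477)*(1/85) = 82/8109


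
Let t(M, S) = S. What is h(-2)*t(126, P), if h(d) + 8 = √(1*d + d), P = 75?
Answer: -600 + 150*I ≈ -600.0 + 150.0*I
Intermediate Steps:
h(d) = -8 + √2*√d (h(d) = -8 + √(1*d + d) = -8 + √(d + d) = -8 + √(2*d) = -8 + √2*√d)
h(-2)*t(126, P) = (-8 + √2*√(-2))*75 = (-8 + √2*(I*√2))*75 = (-8 + 2*I)*75 = -600 + 150*I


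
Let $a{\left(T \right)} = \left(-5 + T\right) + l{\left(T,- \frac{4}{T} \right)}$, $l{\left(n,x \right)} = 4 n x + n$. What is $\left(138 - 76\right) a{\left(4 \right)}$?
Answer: $-806$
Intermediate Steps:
$l{\left(n,x \right)} = n + 4 n x$ ($l{\left(n,x \right)} = 4 n x + n = n + 4 n x$)
$a{\left(T \right)} = -5 + T + T \left(1 - \frac{16}{T}\right)$ ($a{\left(T \right)} = \left(-5 + T\right) + T \left(1 + 4 \left(- \frac{4}{T}\right)\right) = \left(-5 + T\right) + T \left(1 - \frac{16}{T}\right) = -5 + T + T \left(1 - \frac{16}{T}\right)$)
$\left(138 - 76\right) a{\left(4 \right)} = \left(138 - 76\right) \left(-21 + 2 \cdot 4\right) = 62 \left(-21 + 8\right) = 62 \left(-13\right) = -806$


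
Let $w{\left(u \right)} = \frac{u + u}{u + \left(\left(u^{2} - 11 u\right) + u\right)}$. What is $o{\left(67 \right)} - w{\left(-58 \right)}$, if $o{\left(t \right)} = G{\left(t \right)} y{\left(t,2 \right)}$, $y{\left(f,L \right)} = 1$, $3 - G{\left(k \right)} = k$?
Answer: $- \frac{4286}{67} \approx -63.97$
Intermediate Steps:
$G{\left(k \right)} = 3 - k$
$w{\left(u \right)} = \frac{2 u}{u^{2} - 9 u}$ ($w{\left(u \right)} = \frac{2 u}{u + \left(u^{2} - 10 u\right)} = \frac{2 u}{u^{2} - 9 u}$)
$o{\left(t \right)} = 3 - t$ ($o{\left(t \right)} = \left(3 - t\right) 1 = 3 - t$)
$o{\left(67 \right)} - w{\left(-58 \right)} = \left(3 - 67\right) - \frac{2}{-9 - 58} = \left(3 - 67\right) - \frac{2}{-67} = -64 - 2 \left(- \frac{1}{67}\right) = -64 - - \frac{2}{67} = -64 + \frac{2}{67} = - \frac{4286}{67}$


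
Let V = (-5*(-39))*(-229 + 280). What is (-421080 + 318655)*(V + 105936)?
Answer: -11869111425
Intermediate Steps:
V = 9945 (V = 195*51 = 9945)
(-421080 + 318655)*(V + 105936) = (-421080 + 318655)*(9945 + 105936) = -102425*115881 = -11869111425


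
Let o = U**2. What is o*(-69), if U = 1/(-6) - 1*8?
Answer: -55223/12 ≈ -4601.9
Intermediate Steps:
U = -49/6 (U = -1/6 - 8 = -49/6 ≈ -8.1667)
o = 2401/36 (o = (-49/6)**2 = 2401/36 ≈ 66.694)
o*(-69) = (2401/36)*(-69) = -55223/12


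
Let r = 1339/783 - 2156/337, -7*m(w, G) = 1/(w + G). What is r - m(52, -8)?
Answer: -380702869/81272268 ≈ -4.6843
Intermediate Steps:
m(w, G) = -1/(7*(G + w)) (m(w, G) = -1/(7*(w + G)) = -1/(7*(G + w)))
r = -1236905/263871 (r = 1339*(1/783) - 2156*1/337 = 1339/783 - 2156/337 = -1236905/263871 ≈ -4.6875)
r - m(52, -8) = -1236905/263871 - (-1)/(7*(-8) + 7*52) = -1236905/263871 - (-1)/(-56 + 364) = -1236905/263871 - (-1)/308 = -1236905/263871 - 1*(-1/308) = -1236905/263871 + 1/308 = -380702869/81272268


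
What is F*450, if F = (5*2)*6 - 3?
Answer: 25650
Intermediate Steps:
F = 57 (F = 10*6 - 3 = 60 - 3 = 57)
F*450 = 57*450 = 25650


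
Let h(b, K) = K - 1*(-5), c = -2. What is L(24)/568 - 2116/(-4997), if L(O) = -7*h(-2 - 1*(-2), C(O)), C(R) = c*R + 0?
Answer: 2705985/2838296 ≈ 0.95338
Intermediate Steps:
C(R) = -2*R (C(R) = -2*R + 0 = -2*R)
h(b, K) = 5 + K (h(b, K) = K + 5 = 5 + K)
L(O) = -35 + 14*O (L(O) = -7*(5 - 2*O) = -35 + 14*O)
L(24)/568 - 2116/(-4997) = (-35 + 14*24)/568 - 2116/(-4997) = (-35 + 336)*(1/568) - 2116*(-1/4997) = 301*(1/568) + 2116/4997 = 301/568 + 2116/4997 = 2705985/2838296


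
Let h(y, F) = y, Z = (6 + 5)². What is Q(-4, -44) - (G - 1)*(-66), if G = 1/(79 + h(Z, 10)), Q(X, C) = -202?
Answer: -26767/100 ≈ -267.67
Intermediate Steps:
Z = 121 (Z = 11² = 121)
G = 1/200 (G = 1/(79 + 121) = 1/200 ≈ 0.0050000)
Q(-4, -44) - (G - 1)*(-66) = -202 - (1/200 - 1)*(-66) = -202 - (-199)*(-66)/200 = -202 - 1*6567/100 = -202 - 6567/100 = -26767/100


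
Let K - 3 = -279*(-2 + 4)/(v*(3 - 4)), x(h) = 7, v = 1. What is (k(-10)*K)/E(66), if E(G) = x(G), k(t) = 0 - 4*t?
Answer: 22440/7 ≈ 3205.7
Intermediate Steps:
k(t) = -4*t
E(G) = 7
K = 561 (K = 3 - 279*(-2 + 4)/(3 - 4) = 3 - 279/(-1/2*1) = 3 - 279/(-1*½*1) = 3 - 279/((-½*1)) = 3 - 279/(-½) = 3 - 279*(-2) = 3 + 558 = 561)
(k(-10)*K)/E(66) = (-4*(-10)*561)/7 = (40*561)*(⅐) = 22440*(⅐) = 22440/7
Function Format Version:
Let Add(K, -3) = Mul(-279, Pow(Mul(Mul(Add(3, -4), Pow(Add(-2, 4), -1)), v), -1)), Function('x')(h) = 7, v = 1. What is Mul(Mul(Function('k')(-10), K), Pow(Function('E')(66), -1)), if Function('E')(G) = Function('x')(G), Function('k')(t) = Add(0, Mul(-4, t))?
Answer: Rational(22440, 7) ≈ 3205.7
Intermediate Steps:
Function('k')(t) = Mul(-4, t)
Function('E')(G) = 7
K = 561 (K = Add(3, Mul(-279, Pow(Mul(Mul(Add(3, -4), Pow(Add(-2, 4), -1)), 1), -1))) = Add(3, Mul(-279, Pow(Mul(Mul(-1, Pow(2, -1)), 1), -1))) = Add(3, Mul(-279, Pow(Mul(Mul(-1, Rational(1, 2)), 1), -1))) = Add(3, Mul(-279, Pow(Mul(Rational(-1, 2), 1), -1))) = Add(3, Mul(-279, Pow(Rational(-1, 2), -1))) = Add(3, Mul(-279, -2)) = Add(3, 558) = 561)
Mul(Mul(Function('k')(-10), K), Pow(Function('E')(66), -1)) = Mul(Mul(Mul(-4, -10), 561), Pow(7, -1)) = Mul(Mul(40, 561), Rational(1, 7)) = Mul(22440, Rational(1, 7)) = Rational(22440, 7)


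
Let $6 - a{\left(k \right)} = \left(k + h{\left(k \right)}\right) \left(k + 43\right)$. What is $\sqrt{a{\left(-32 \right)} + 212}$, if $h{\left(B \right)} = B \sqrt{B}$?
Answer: $\sqrt{570 + 1408 i \sqrt{2}} \approx 36.34 + 27.397 i$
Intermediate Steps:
$h{\left(B \right)} = B^{\frac{3}{2}}$
$a{\left(k \right)} = 6 - \left(43 + k\right) \left(k + k^{\frac{3}{2}}\right)$ ($a{\left(k \right)} = 6 - \left(k + k^{\frac{3}{2}}\right) \left(k + 43\right) = 6 - \left(k + k^{\frac{3}{2}}\right) \left(43 + k\right) = 6 - \left(43 + k\right) \left(k + k^{\frac{3}{2}}\right)$)
$\sqrt{a{\left(-32 \right)} + 212} = \sqrt{\left(6 - \left(-32\right)^{2} - \left(-32\right)^{\frac{5}{2}} - -1376 - 43 \left(-32\right)^{\frac{3}{2}}\right) + 212} = \sqrt{\left(6 - 1024 - 4096 i \sqrt{2} + 1376 - 43 \left(- 128 i \sqrt{2}\right)\right) + 212} = \sqrt{\left(6 - 1024 - 4096 i \sqrt{2} + 1376 + 5504 i \sqrt{2}\right) + 212} = \sqrt{\left(358 + 1408 i \sqrt{2}\right) + 212} = \sqrt{570 + 1408 i \sqrt{2}}$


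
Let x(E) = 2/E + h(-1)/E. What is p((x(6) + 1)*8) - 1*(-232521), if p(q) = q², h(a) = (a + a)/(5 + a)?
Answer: 232621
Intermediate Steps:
h(a) = 2*a/(5 + a) (h(a) = (2*a)/(5 + a) = 2*a/(5 + a))
x(E) = 3/(2*E) (x(E) = 2/E + (2*(-1)/(5 - 1))/E = 2/E + (2*(-1)/4)/E = 2/E + (2*(-1)*(¼))/E = 2/E - 1/(2*E) = 3/(2*E))
p((x(6) + 1)*8) - 1*(-232521) = (((3/2)/6 + 1)*8)² - 1*(-232521) = (((3/2)*(⅙) + 1)*8)² + 232521 = ((¼ + 1)*8)² + 232521 = ((5/4)*8)² + 232521 = 10² + 232521 = 100 + 232521 = 232621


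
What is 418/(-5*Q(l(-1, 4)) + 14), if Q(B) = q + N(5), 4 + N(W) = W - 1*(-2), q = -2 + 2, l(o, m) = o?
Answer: -418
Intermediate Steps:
q = 0
N(W) = -2 + W (N(W) = -4 + (W - 1*(-2)) = -4 + (W + 2) = -4 + (2 + W) = -2 + W)
Q(B) = 3 (Q(B) = 0 + (-2 + 5) = 0 + 3 = 3)
418/(-5*Q(l(-1, 4)) + 14) = 418/(-5*3 + 14) = 418/(-1*15 + 14) = 418/(-15 + 14) = 418/(-1) = 418*(-1) = -418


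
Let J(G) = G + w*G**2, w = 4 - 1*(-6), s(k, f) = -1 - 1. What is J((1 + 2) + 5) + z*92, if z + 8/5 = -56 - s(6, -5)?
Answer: -22336/5 ≈ -4467.2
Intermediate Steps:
s(k, f) = -2
w = 10 (w = 4 + 6 = 10)
z = -278/5 (z = -8/5 + (-56 - 1*(-2)) = -8/5 + (-56 + 2) = -8/5 - 54 = -278/5 ≈ -55.600)
J(G) = G + 10*G**2
J((1 + 2) + 5) + z*92 = ((1 + 2) + 5)*(1 + 10*((1 + 2) + 5)) - 278/5*92 = (3 + 5)*(1 + 10*(3 + 5)) - 25576/5 = 8*(1 + 10*8) - 25576/5 = 8*(1 + 80) - 25576/5 = 8*81 - 25576/5 = 648 - 25576/5 = -22336/5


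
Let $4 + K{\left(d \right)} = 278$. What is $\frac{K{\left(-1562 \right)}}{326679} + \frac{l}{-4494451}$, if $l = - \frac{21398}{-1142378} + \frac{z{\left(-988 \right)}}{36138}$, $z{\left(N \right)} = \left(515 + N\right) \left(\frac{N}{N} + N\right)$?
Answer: $\frac{8444168258906327563}{10102306983150954328926} \approx 0.00083587$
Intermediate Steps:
$z{\left(N \right)} = \left(1 + N\right) \left(515 + N\right)$ ($z{\left(N \right)} = \left(515 + N\right) \left(1 + N\right) = \left(1 + N\right) \left(515 + N\right)$)
$K{\left(d \right)} = 274$ ($K{\left(d \right)} = -4 + 278 = 274$)
$l = \frac{89015598767}{6880542694}$ ($l = - \frac{21398}{-1142378} + \frac{515 + \left(-988\right)^{2} + 516 \left(-988\right)}{36138} = \left(-21398\right) \left(- \frac{1}{1142378}\right) + \left(515 + 976144 - 509808\right) \frac{1}{36138} = \frac{10699}{571189} + 466851 \cdot \frac{1}{36138} = \frac{10699}{571189} + \frac{155617}{12046} = \frac{89015598767}{6880542694} \approx 12.937$)
$\frac{K{\left(-1562 \right)}}{326679} + \frac{l}{-4494451} = \frac{274}{326679} + \frac{89015598767}{6880542694 \left(-4494451\right)} = 274 \cdot \frac{1}{326679} + \frac{89015598767}{6880542694} \left(- \frac{1}{4494451}\right) = \frac{274}{326679} - \frac{89015598767}{30924261991590994} = \frac{8444168258906327563}{10102306983150954328926}$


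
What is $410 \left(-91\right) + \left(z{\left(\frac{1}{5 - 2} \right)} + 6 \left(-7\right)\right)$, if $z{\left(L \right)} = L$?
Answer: $- \frac{112055}{3} \approx -37352.0$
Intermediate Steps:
$410 \left(-91\right) + \left(z{\left(\frac{1}{5 - 2} \right)} + 6 \left(-7\right)\right) = 410 \left(-91\right) + \left(\frac{1}{5 - 2} + 6 \left(-7\right)\right) = -37310 - \left(42 - \frac{1}{3}\right) = -37310 + \left(\frac{1}{3} - 42\right) = -37310 - \frac{125}{3} = - \frac{112055}{3}$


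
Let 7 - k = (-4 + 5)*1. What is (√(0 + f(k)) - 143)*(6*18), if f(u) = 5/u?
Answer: -15444 + 18*√30 ≈ -15345.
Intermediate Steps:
k = 6 (k = 7 - (-4 + 5) = 7 - 1 = 6)
(√(0 + f(k)) - 143)*(6*18) = (√(0 + 5/6) - 143)*(6*18) = (√(0 + 5*(⅙)) - 143)*108 = (√(0 + ⅚) - 143)*108 = (√(⅚) - 143)*108 = (√30/6 - 143)*108 = (-143 + √30/6)*108 = -15444 + 18*√30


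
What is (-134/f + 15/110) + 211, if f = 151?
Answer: 698447/3322 ≈ 210.25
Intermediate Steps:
(-134/f + 15/110) + 211 = (-134/151 + 15/110) + 211 = (-134*1/151 + 15*(1/110)) + 211 = (-134/151 + 3/22) + 211 = -2495/3322 + 211 = 698447/3322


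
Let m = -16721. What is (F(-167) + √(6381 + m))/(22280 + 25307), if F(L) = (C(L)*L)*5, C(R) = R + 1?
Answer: 138610/47587 + 2*I*√2585/47587 ≈ 2.9128 + 0.0021368*I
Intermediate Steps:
C(R) = 1 + R
F(L) = 5*L*(1 + L) (F(L) = ((1 + L)*L)*5 = (L*(1 + L))*5 = 5*L*(1 + L))
(F(-167) + √(6381 + m))/(22280 + 25307) = (5*(-167)*(1 - 167) + √(6381 - 16721))/(22280 + 25307) = (5*(-167)*(-166) + √(-10340))/47587 = (138610 + 2*I*√2585)*(1/47587) = 138610/47587 + 2*I*√2585/47587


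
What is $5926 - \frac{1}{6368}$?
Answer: $\frac{37736767}{6368} \approx 5926.0$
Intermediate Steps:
$5926 - \frac{1}{6368} = \frac{37736767}{6368}$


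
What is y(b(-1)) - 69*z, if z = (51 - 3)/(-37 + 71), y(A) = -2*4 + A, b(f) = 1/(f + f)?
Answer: -3601/34 ≈ -105.91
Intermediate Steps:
b(f) = 1/(2*f)
y(A) = -8 + A
z = 24/17 (z = 48/34 = 48*(1/34) = 24/17 ≈ 1.4118)
y(b(-1)) - 69*z = (-8 + (½)/(-1)) - 69*24/17 = (-8 + (½)*(-1)) - 1656/17 = (-8 - ½) - 1656/17 = -17/2 - 1656/17 = -3601/34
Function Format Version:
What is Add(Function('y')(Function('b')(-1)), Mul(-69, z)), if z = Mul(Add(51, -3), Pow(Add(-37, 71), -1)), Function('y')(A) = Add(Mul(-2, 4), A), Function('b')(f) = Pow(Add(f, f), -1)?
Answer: Rational(-3601, 34) ≈ -105.91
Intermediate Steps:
Function('b')(f) = Mul(Rational(1, 2), Pow(f, -1)) (Function('b')(f) = Pow(Mul(2, f), -1) = Mul(Rational(1, 2), Pow(f, -1)))
Function('y')(A) = Add(-8, A)
z = Rational(24, 17) (z = Mul(48, Pow(34, -1)) = Mul(48, Rational(1, 34)) = Rational(24, 17) ≈ 1.4118)
Add(Function('y')(Function('b')(-1)), Mul(-69, z)) = Add(Add(-8, Mul(Rational(1, 2), Pow(-1, -1))), Mul(-69, Rational(24, 17))) = Add(Add(-8, Mul(Rational(1, 2), -1)), Rational(-1656, 17)) = Add(Add(-8, Rational(-1, 2)), Rational(-1656, 17)) = Add(Rational(-17, 2), Rational(-1656, 17)) = Rational(-3601, 34)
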